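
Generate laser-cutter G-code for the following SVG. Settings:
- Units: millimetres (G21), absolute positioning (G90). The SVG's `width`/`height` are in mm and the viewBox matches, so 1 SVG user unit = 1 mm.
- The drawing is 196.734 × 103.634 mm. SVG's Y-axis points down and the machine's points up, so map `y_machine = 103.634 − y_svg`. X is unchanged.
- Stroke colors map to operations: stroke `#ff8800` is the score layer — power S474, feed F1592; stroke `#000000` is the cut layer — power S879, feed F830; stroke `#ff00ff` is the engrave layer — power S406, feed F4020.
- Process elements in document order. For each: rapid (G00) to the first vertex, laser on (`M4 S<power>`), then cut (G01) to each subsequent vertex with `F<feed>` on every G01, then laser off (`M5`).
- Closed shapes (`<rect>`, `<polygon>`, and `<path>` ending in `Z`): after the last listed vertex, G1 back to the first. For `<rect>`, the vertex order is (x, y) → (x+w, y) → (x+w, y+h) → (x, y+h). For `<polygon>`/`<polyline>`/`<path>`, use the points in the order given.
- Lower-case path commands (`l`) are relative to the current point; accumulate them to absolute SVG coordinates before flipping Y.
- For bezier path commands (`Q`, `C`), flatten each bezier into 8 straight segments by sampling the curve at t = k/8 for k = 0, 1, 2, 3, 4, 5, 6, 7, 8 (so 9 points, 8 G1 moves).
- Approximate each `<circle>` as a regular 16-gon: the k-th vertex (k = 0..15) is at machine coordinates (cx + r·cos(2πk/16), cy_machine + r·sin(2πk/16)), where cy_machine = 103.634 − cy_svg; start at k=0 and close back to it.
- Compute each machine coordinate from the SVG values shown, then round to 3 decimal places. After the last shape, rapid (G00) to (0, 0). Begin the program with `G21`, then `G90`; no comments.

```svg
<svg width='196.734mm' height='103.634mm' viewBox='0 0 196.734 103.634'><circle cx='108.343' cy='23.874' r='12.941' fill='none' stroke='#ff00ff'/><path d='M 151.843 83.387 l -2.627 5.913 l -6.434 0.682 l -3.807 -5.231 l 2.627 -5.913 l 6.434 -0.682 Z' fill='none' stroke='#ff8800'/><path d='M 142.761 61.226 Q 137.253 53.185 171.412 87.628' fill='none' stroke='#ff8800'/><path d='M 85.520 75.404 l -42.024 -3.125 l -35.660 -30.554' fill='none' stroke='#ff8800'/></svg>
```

Since the viewBox matches the mm dimensions, user units are millimetres directly. The only transform is the Y-flip y_m = 103.634 − y_svg.

Shape 1 is a circle drawn with `<circle>`. Its stroke #ff00ff means engrave at S406, F4020. After flipping Y the toolpath is (121.284,79.760) → (120.299,84.712) → (117.494,88.911) → (113.295,91.716) → (108.343,92.701) → (103.391,91.716) → (99.192,88.911) → (96.387,84.712) → (95.402,79.760) → (96.387,74.808) → (99.192,70.609) → (103.391,67.804) → (108.343,66.819) → (113.295,67.804) → (117.494,70.609) → (120.299,74.808) → (121.284,79.760), returning to the start.

Shape 2 is a regular polygon drawn with `<path>`. Its stroke #ff8800 means score at S474, F1592. After flipping Y the toolpath is (151.843,20.247) → (149.216,14.334) → (142.782,13.652) → (138.975,18.883) → (141.602,24.796) → (148.036,25.478) → (151.843,20.247), returning to the start.

Shape 3 is a quadratic bezier drawn with `<path>`. Its stroke #ff8800 means score at S474, F1592. After flipping Y the toolpath is (142.761,42.408) → (142.004,43.754) → (142.486,43.773) → (144.208,42.464) → (147.170,39.828) → (151.371,35.864) → (156.812,30.572) → (163.492,23.953) → (171.412,16.006).

Shape 4 is a open polyline drawn with `<path>`. Its stroke #ff8800 means score at S474, F1592. After flipping Y the toolpath is (85.520,28.230) → (43.496,31.355) → (7.836,61.909).

G21
G90
G00 X121.284 Y79.760
M4 S406
G01 X120.299 Y84.712 F4020
G01 X117.494 Y88.911 F4020
G01 X113.295 Y91.716 F4020
G01 X108.343 Y92.701 F4020
G01 X103.391 Y91.716 F4020
G01 X99.192 Y88.911 F4020
G01 X96.387 Y84.712 F4020
G01 X95.402 Y79.760 F4020
G01 X96.387 Y74.808 F4020
G01 X99.192 Y70.609 F4020
G01 X103.391 Y67.804 F4020
G01 X108.343 Y66.819 F4020
G01 X113.295 Y67.804 F4020
G01 X117.494 Y70.609 F4020
G01 X120.299 Y74.808 F4020
G01 X121.284 Y79.760 F4020
M5
G00 X151.843 Y20.247
M4 S474
G01 X149.216 Y14.334 F1592
G01 X142.782 Y13.652 F1592
G01 X138.975 Y18.883 F1592
G01 X141.602 Y24.796 F1592
G01 X148.036 Y25.478 F1592
G01 X151.843 Y20.247 F1592
M5
G00 X142.761 Y42.408
M4 S474
G01 X142.004 Y43.754 F1592
G01 X142.486 Y43.773 F1592
G01 X144.208 Y42.464 F1592
G01 X147.170 Y39.828 F1592
G01 X151.371 Y35.864 F1592
G01 X156.812 Y30.572 F1592
G01 X163.492 Y23.953 F1592
G01 X171.412 Y16.006 F1592
M5
G00 X85.520 Y28.230
M4 S474
G01 X43.496 Y31.355 F1592
G01 X7.836 Y61.909 F1592
M5
G00 X0.000 Y0.000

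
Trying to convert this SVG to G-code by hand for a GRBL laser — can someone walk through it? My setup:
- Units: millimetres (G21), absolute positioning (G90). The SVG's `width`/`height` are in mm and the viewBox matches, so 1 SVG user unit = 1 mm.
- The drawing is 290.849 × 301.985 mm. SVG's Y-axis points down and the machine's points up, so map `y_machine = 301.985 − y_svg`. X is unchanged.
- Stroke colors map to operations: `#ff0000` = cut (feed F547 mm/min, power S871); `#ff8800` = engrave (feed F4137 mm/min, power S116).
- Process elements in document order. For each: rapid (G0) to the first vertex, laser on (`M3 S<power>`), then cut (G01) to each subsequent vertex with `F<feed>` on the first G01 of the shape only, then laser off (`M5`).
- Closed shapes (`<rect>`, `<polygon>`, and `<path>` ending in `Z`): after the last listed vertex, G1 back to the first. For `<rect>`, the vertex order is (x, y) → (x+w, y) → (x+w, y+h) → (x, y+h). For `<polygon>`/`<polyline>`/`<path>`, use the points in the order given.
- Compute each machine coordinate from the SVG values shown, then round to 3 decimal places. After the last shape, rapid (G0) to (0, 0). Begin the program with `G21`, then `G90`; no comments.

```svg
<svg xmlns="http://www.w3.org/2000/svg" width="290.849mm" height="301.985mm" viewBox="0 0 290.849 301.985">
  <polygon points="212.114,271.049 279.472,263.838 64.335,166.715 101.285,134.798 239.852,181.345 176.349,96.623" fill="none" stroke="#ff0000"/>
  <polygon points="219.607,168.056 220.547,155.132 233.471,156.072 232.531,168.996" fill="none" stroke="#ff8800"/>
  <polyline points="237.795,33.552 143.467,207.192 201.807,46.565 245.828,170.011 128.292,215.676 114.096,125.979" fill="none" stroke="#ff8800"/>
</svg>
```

G21
G90
G0 X212.114 Y30.936
M3 S871
G01 X279.472 Y38.147 F547
G01 X64.335 Y135.270
G01 X101.285 Y167.187
G01 X239.852 Y120.640
G01 X176.349 Y205.362
G01 X212.114 Y30.936
M5
G0 X219.607 Y133.929
M3 S116
G01 X220.547 Y146.853 F4137
G01 X233.471 Y145.913
G01 X232.531 Y132.989
G01 X219.607 Y133.929
M5
G0 X237.795 Y268.433
M3 S116
G01 X143.467 Y94.793 F4137
G01 X201.807 Y255.420
G01 X245.828 Y131.974
G01 X128.292 Y86.309
G01 X114.096 Y176.006
M5
G0 X0.000 Y0.000

1 u = 1 mm; y_m = 301.985 − y.

[1] `<polygon>` closed polygon, #ff0000→cut S871 F547: (212.114,30.936) → (279.472,38.147) → (64.335,135.270) → (101.285,167.187) → (239.852,120.640) → (176.349,205.362) → (212.114,30.936) (closed)

[2] `<polygon>` regular polygon, #ff8800→engrave S116 F4137: (219.607,133.929) → (220.547,146.853) → (233.471,145.913) → (232.531,132.989) → (219.607,133.929) (closed)

[3] `<polyline>` open polyline, #ff8800→engrave S116 F4137: (237.795,268.433) → (143.467,94.793) → (201.807,255.420) → (245.828,131.974) → (128.292,86.309) → (114.096,176.006)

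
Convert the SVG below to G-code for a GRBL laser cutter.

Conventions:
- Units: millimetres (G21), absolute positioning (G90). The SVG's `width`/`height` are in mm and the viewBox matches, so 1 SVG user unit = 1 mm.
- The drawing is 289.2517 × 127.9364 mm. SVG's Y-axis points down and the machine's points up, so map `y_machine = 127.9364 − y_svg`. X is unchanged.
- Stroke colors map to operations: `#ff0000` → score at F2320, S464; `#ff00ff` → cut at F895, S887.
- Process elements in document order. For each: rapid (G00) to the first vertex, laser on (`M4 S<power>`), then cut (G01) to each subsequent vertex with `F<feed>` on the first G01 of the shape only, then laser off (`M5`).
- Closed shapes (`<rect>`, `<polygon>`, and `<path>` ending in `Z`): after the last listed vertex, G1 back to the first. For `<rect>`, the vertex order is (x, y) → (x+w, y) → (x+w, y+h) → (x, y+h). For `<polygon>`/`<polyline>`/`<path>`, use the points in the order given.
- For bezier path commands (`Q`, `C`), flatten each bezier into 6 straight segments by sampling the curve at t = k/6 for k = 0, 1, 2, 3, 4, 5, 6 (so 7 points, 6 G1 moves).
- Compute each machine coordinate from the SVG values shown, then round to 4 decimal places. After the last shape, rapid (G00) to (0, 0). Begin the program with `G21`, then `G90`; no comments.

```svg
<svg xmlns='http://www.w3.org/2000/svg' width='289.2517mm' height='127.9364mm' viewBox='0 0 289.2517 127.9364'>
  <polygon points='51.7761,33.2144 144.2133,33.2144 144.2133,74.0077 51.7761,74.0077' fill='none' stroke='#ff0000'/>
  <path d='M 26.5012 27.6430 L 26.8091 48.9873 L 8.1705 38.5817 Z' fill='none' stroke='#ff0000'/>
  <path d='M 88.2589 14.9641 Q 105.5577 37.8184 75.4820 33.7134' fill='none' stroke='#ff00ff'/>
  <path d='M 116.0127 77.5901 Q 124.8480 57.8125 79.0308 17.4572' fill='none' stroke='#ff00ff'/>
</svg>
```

G21
G90
G00 X51.7761 Y94.7220
M4 S464
G01 X144.2133 Y94.7220 F2320
G01 X144.2133 Y53.9287
G01 X51.7761 Y53.9287
G01 X51.7761 Y94.7220
M5
G00 X26.5012 Y100.2934
M4 S464
G01 X26.8091 Y78.9491 F2320
G01 X8.1705 Y89.3547
G01 X26.5012 Y100.2934
M5
G00 X88.2589 Y112.9723
M4 S887
G01 X92.7092 Y106.1031 F895
G01 X94.5276 Y100.7316
G01 X93.7141 Y96.8578
G01 X90.2686 Y94.4818
G01 X84.1913 Y93.6035
G01 X75.4820 Y94.2230
M5
G00 X116.0127 Y50.3463
M4 S887
G01 X117.4397 Y57.5104 F895
G01 X115.8304 Y65.8178
G01 X111.1849 Y75.2683
G01 X103.5031 Y85.8621
G01 X92.7851 Y97.5990
G01 X79.0308 Y110.4792
M5
G00 X0.0000 Y0.0000

viewBox `0 0 289.2517 127.9364` with mm width/height → 1 unit = 1 mm. Flip: y_m = 127.9364 − y_svg.

**Shape 1** — `<polygon>` rectangle, stroke `#ff0000` → score (S464, F2320). Machine vertices: (51.7761,94.7220) → (144.2133,94.7220) → (144.2133,53.9287) → (51.7761,53.9287) → (51.7761,94.7220). Closed: final G1 returns to the first vertex.

**Shape 2** — `<path>` regular polygon, stroke `#ff0000` → score (S464, F2320). Machine vertices: (26.5012,100.2934) → (26.8091,78.9491) → (8.1705,89.3547) → (26.5012,100.2934). Closed: final G1 returns to the first vertex.

**Shape 3** — `<path>` quadratic bezier, stroke `#ff00ff` → cut (S887, F895). Control points (SVG): P0=(88.2589,14.9641), P1=(105.5577,37.8184), P2=(75.4820,33.7134); sampled at t=k/6. Machine vertices: (88.2589,112.9723) → (92.7092,106.1031) → (94.5276,100.7316) → (93.7141,96.8578) → (90.2686,94.4818) → (84.1913,93.6035) → (75.4820,94.2230). Open path.

**Shape 4** — `<path>` quadratic bezier, stroke `#ff00ff` → cut (S887, F895). Control points (SVG): P0=(116.0127,77.5901), P1=(124.8480,57.8125), P2=(79.0308,17.4572); sampled at t=k/6. Machine vertices: (116.0127,50.3463) → (117.4397,57.5104) → (115.8304,65.8178) → (111.1849,75.2683) → (103.5031,85.8621) → (92.7851,97.5990) → (79.0308,110.4792). Open path.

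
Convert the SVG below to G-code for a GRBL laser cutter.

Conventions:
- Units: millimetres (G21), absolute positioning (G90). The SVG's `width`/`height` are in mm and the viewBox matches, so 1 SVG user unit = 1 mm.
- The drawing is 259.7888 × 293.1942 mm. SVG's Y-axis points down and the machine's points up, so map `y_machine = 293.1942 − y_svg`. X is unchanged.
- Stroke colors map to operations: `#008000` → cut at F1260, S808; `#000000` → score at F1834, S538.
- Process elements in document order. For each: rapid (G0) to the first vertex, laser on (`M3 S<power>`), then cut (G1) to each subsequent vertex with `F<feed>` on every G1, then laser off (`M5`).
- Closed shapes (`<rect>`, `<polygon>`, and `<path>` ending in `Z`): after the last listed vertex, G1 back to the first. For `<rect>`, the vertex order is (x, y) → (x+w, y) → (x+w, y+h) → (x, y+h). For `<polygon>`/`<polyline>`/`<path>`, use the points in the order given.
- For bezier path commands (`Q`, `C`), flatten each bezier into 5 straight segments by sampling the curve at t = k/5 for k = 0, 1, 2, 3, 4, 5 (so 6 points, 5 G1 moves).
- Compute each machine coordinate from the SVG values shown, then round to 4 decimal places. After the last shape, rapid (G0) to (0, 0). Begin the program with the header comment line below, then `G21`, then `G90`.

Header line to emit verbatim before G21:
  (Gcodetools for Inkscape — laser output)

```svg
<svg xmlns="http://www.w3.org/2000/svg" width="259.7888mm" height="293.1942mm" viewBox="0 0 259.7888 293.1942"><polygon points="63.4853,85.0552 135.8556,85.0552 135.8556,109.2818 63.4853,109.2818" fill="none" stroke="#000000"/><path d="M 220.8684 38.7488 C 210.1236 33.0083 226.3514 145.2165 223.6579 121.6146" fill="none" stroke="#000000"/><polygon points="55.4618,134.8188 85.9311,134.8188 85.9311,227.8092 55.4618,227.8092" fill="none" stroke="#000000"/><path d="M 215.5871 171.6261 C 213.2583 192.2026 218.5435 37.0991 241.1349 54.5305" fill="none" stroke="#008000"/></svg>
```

(Gcodetools for Inkscape — laser output)
G21
G90
G0 X63.4853 Y208.1390
M3 S538
G1 X135.8556 Y208.1390 F1834
G1 X135.8556 Y183.9124 F1834
G1 X63.4853 Y183.9124 F1834
G1 X63.4853 Y208.1390 F1834
M5
G0 X220.8684 Y254.4454
M3 S538
G1 X217.2911 Y245.7659 F1834
G1 X217.9843 Y220.9592 F1834
G1 X220.7451 Y192.2056 F1834
G1 X223.3706 Y171.6856 F1834
G1 X223.6579 Y171.5796 F1834
M5
G0 X55.4618 Y158.3754
M3 S538
G1 X85.9311 Y158.3754 F1834
G1 X85.9311 Y65.3850 F1834
G1 X55.4618 Y65.3850 F1834
G1 X55.4618 Y158.3754 F1834
M5
G0 X215.5871 Y121.5681
M3 S808
G1 X215.1810 Y127.5181 F1260
G1 X217.0676 Y158.9169 F1260
G1 X221.7119 Y199.0504 F1260
G1 X229.5793 Y231.2041 F1260
G1 X241.1349 Y238.6637 F1260
M5
G0 X0.0000 Y0.0000

1 u = 1 mm; y_m = 293.1942 − y.

[1] `<polygon>` rectangle, #000000→score S538 F1834: (63.4853,208.1390) → (135.8556,208.1390) → (135.8556,183.9124) → (63.4853,183.9124) → (63.4853,208.1390) (closed)

[2] `<path>` cubic bezier, #000000→score S538 F1834: (220.8684,254.4454) → (217.2911,245.7659) → (217.9843,220.9592) → (220.7451,192.2056) → (223.3706,171.6856) → (223.6579,171.5796)

[3] `<polygon>` rectangle, #000000→score S538 F1834: (55.4618,158.3754) → (85.9311,158.3754) → (85.9311,65.3850) → (55.4618,65.3850) → (55.4618,158.3754) (closed)

[4] `<path>` cubic bezier, #008000→cut S808 F1260: (215.5871,121.5681) → (215.1810,127.5181) → (217.0676,158.9169) → (221.7119,199.0504) → (229.5793,231.2041) → (241.1349,238.6637)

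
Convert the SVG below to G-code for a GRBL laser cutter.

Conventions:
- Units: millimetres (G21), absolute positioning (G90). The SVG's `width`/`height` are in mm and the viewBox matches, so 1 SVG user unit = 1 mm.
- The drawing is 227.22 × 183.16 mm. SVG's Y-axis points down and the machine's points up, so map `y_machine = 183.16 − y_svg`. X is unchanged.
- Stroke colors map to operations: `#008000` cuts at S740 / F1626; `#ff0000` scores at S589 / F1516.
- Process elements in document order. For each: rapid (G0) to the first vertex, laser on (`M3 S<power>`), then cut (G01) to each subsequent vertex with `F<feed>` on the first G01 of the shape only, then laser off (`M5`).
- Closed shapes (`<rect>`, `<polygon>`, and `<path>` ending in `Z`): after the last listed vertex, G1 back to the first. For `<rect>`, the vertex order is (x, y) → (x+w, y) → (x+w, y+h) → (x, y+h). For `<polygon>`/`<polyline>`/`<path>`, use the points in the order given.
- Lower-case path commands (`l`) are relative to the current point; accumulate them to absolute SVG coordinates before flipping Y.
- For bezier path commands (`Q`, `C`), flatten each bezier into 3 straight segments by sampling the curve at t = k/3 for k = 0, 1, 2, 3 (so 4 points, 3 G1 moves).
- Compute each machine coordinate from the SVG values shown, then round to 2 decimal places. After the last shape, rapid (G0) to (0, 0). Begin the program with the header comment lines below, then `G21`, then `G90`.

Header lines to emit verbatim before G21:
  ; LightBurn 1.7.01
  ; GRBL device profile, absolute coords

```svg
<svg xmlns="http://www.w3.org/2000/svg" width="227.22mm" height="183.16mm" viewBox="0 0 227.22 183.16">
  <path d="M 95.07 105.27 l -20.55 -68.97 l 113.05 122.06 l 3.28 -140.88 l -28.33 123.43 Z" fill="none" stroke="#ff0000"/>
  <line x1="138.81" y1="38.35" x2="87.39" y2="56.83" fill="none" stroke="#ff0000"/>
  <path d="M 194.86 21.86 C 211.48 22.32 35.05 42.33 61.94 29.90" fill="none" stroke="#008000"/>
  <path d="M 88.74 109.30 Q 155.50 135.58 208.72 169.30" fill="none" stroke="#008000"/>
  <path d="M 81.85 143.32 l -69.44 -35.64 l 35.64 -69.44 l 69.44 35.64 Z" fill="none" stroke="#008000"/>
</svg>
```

; LightBurn 1.7.01
; GRBL device profile, absolute coords
G21
G90
G0 X95.07 Y77.89
M3 S589
G01 X74.52 Y146.86 F1516
G01 X187.57 Y24.80
G01 X190.85 Y165.68
G01 X162.52 Y42.25
G01 X95.07 Y77.89
M5
G0 X138.81 Y144.81
M3 S589
G01 X87.39 Y126.33 F1516
M5
G0 X194.86 Y161.30
M3 S740
G01 X161.81 Y156.25 F1626
G01 X88.14 Y149.72
G01 X61.94 Y153.26
M5
G0 X88.74 Y73.86
M3 S740
G01 X131.74 Y55.51 F1626
G01 X171.74 Y35.51
G01 X208.72 Y13.86
M5
G0 X81.85 Y39.84
M3 S740
G01 X12.41 Y75.48 F1626
G01 X48.05 Y144.92
G01 X117.49 Y109.28
G01 X81.85 Y39.84
M5
G0 X0.00 Y0.00

Since the viewBox matches the mm dimensions, user units are millimetres directly. The only transform is the Y-flip y_m = 183.16 − y_svg.

Shape 1 is a closed polygon drawn with `<path>`. Its stroke #ff0000 means score at S589, F1516. After flipping Y the toolpath is (95.07,77.89) → (74.52,146.86) → (187.57,24.80) → (190.85,165.68) → (162.52,42.25) → (95.07,77.89), returning to the start.

Shape 2 is a line segment drawn with `<line>`. Its stroke #ff0000 means score at S589, F1516. After flipping Y the toolpath is (138.81,144.81) → (87.39,126.33).

Shape 3 is a cubic bezier drawn with `<path>`. Its stroke #008000 means cut at S740, F1626. After flipping Y the toolpath is (194.86,161.30) → (161.81,156.25) → (88.14,149.72) → (61.94,153.26).

Shape 4 is a quadratic bezier drawn with `<path>`. Its stroke #008000 means cut at S740, F1626. After flipping Y the toolpath is (88.74,73.86) → (131.74,55.51) → (171.74,35.51) → (208.72,13.86).

Shape 5 is a regular polygon drawn with `<path>`. Its stroke #008000 means cut at S740, F1626. After flipping Y the toolpath is (81.85,39.84) → (12.41,75.48) → (48.05,144.92) → (117.49,109.28) → (81.85,39.84), returning to the start.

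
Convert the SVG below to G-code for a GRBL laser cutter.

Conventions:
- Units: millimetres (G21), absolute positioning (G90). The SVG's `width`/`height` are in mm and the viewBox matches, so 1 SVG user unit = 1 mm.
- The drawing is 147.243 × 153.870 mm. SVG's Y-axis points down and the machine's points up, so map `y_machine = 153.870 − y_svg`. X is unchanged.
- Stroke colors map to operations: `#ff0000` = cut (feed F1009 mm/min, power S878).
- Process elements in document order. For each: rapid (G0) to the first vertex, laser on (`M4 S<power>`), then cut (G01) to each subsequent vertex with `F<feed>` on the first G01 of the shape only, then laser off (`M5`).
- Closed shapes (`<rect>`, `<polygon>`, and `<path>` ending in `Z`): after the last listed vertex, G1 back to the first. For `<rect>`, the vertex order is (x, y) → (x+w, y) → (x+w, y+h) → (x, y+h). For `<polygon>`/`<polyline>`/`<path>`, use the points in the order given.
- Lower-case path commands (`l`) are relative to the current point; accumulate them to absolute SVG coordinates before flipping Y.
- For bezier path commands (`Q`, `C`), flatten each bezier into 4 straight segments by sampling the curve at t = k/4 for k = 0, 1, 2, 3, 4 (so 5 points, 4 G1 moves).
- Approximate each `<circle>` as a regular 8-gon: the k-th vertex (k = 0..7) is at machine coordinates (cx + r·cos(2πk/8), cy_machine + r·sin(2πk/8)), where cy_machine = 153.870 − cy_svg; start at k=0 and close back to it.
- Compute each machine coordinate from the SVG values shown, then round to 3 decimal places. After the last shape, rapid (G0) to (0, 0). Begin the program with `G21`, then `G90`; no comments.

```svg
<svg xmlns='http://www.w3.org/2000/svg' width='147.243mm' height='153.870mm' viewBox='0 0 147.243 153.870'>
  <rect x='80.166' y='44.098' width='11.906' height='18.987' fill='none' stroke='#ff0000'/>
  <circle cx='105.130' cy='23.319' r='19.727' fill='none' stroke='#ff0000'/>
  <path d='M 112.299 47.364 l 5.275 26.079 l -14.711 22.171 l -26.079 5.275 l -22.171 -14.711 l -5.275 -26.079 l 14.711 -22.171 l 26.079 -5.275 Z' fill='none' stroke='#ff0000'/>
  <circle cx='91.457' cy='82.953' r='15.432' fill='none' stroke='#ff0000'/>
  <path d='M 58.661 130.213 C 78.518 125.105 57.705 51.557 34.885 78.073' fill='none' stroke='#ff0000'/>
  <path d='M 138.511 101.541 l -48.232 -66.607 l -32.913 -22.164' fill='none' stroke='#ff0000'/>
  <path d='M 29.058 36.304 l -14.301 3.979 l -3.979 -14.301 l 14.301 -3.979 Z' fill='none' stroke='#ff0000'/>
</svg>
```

G21
G90
G0 X80.166 Y109.772
M4 S878
G01 X92.072 Y109.772 F1009
G01 X92.072 Y90.785
G01 X80.166 Y90.785
G01 X80.166 Y109.772
M5
G0 X124.857 Y130.551
M4 S878
G01 X119.079 Y144.500 F1009
G01 X105.130 Y150.278
G01 X91.181 Y144.500
G01 X85.403 Y130.551
G01 X91.181 Y116.602
G01 X105.130 Y110.824
G01 X119.079 Y116.602
G01 X124.857 Y130.551
M5
G0 X112.299 Y106.506
M4 S878
G01 X117.574 Y80.427 F1009
G01 X102.863 Y58.256
G01 X76.784 Y52.981
G01 X54.613 Y67.692
G01 X49.338 Y93.771
G01 X64.049 Y115.942
G01 X90.128 Y121.217
G01 X112.299 Y106.506
M5
G0 X106.889 Y70.917
M4 S878
G01 X102.369 Y81.829 F1009
G01 X91.457 Y86.349
G01 X80.545 Y81.829
G01 X76.025 Y70.917
G01 X80.545 Y60.005
G01 X91.457 Y55.485
G01 X102.369 Y60.005
G01 X106.889 Y70.917
M5
G0 X58.661 Y23.657
M4 S878
G01 X66.532 Y37.688 F1009
G01 X62.777 Y61.586
G01 X51.020 Y79.555
G01 X34.885 Y75.797
M5
G0 X138.511 Y52.329
M4 S878
G01 X90.279 Y118.936 F1009
G01 X57.366 Y141.100
M5
G0 X29.058 Y117.566
M4 S878
G01 X14.757 Y113.587 F1009
G01 X10.778 Y127.888
G01 X25.079 Y131.867
G01 X29.058 Y117.566
M5
G0 X0.000 Y0.000

Since the viewBox matches the mm dimensions, user units are millimetres directly. The only transform is the Y-flip y_m = 153.870 − y_svg.

Shape 1 is a rectangle drawn with `<rect>`. Its stroke #ff0000 means cut at S878, F1009. After flipping Y the toolpath is (80.166,109.772) → (92.072,109.772) → (92.072,90.785) → (80.166,90.785) → (80.166,109.772), returning to the start.

Shape 2 is a circle drawn with `<circle>`. Its stroke #ff0000 means cut at S878, F1009. After flipping Y the toolpath is (124.857,130.551) → (119.079,144.500) → (105.130,150.278) → (91.181,144.500) → (85.403,130.551) → (91.181,116.602) → (105.130,110.824) → (119.079,116.602) → (124.857,130.551), returning to the start.

Shape 3 is a regular polygon drawn with `<path>`. Its stroke #ff0000 means cut at S878, F1009. After flipping Y the toolpath is (112.299,106.506) → (117.574,80.427) → (102.863,58.256) → (76.784,52.981) → (54.613,67.692) → (49.338,93.771) → (64.049,115.942) → (90.128,121.217) → (112.299,106.506), returning to the start.

Shape 4 is a circle drawn with `<circle>`. Its stroke #ff0000 means cut at S878, F1009. After flipping Y the toolpath is (106.889,70.917) → (102.369,81.829) → (91.457,86.349) → (80.545,81.829) → (76.025,70.917) → (80.545,60.005) → (91.457,55.485) → (102.369,60.005) → (106.889,70.917), returning to the start.

Shape 5 is a cubic bezier drawn with `<path>`. Its stroke #ff0000 means cut at S878, F1009. After flipping Y the toolpath is (58.661,23.657) → (66.532,37.688) → (62.777,61.586) → (51.020,79.555) → (34.885,75.797).

Shape 6 is a open polyline drawn with `<path>`. Its stroke #ff0000 means cut at S878, F1009. After flipping Y the toolpath is (138.511,52.329) → (90.279,118.936) → (57.366,141.100).

Shape 7 is a regular polygon drawn with `<path>`. Its stroke #ff0000 means cut at S878, F1009. After flipping Y the toolpath is (29.058,117.566) → (14.757,113.587) → (10.778,127.888) → (25.079,131.867) → (29.058,117.566), returning to the start.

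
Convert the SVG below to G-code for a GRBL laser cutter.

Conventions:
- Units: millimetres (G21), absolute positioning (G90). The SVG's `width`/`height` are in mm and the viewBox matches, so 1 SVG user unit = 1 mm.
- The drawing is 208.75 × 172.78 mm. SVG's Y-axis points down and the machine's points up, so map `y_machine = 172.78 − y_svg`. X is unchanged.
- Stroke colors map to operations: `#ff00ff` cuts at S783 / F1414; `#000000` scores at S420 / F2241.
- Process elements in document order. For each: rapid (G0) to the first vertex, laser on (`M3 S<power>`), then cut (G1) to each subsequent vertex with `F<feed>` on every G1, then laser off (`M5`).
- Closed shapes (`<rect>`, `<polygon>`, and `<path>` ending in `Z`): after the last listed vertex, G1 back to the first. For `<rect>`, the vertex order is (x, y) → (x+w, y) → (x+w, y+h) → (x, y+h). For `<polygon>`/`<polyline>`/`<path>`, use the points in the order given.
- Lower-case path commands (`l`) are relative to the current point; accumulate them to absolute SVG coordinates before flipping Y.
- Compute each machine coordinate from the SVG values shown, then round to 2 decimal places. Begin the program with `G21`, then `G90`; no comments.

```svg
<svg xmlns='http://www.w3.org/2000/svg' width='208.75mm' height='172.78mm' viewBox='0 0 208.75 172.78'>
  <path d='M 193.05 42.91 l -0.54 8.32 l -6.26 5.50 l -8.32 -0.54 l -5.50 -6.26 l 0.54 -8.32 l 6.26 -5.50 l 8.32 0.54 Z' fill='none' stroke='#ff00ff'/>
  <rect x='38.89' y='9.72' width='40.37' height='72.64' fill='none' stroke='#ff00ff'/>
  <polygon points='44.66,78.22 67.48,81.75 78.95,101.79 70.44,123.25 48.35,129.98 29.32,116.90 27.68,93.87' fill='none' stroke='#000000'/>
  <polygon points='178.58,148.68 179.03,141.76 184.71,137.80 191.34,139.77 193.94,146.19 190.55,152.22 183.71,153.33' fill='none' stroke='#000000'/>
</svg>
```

G21
G90
G0 X193.05 Y129.87
M3 S783
G1 X192.51 Y121.55 F1414
G1 X186.25 Y116.05 F1414
G1 X177.93 Y116.59 F1414
G1 X172.43 Y122.85 F1414
G1 X172.97 Y131.17 F1414
G1 X179.23 Y136.67 F1414
G1 X187.55 Y136.13 F1414
G1 X193.05 Y129.87 F1414
M5
G0 X38.89 Y163.06
M3 S783
G1 X79.26 Y163.06 F1414
G1 X79.26 Y90.42 F1414
G1 X38.89 Y90.42 F1414
G1 X38.89 Y163.06 F1414
M5
G0 X44.66 Y94.56
M3 S420
G1 X67.48 Y91.03 F2241
G1 X78.95 Y70.99 F2241
G1 X70.44 Y49.53 F2241
G1 X48.35 Y42.80 F2241
G1 X29.32 Y55.88 F2241
G1 X27.68 Y78.91 F2241
G1 X44.66 Y94.56 F2241
M5
G0 X178.58 Y24.10
M3 S420
G1 X179.03 Y31.02 F2241
G1 X184.71 Y34.98 F2241
G1 X191.34 Y33.01 F2241
G1 X193.94 Y26.59 F2241
G1 X190.55 Y20.56 F2241
G1 X183.71 Y19.45 F2241
G1 X178.58 Y24.10 F2241
M5

Since the viewBox matches the mm dimensions, user units are millimetres directly. The only transform is the Y-flip y_m = 172.78 − y_svg.

Shape 1 is a regular polygon drawn with `<path>`. Its stroke #ff00ff means cut at S783, F1414. After flipping Y the toolpath is (193.05,129.87) → (192.51,121.55) → (186.25,116.05) → (177.93,116.59) → (172.43,122.85) → (172.97,131.17) → (179.23,136.67) → (187.55,136.13) → (193.05,129.87), returning to the start.

Shape 2 is a rectangle drawn with `<rect>`. Its stroke #ff00ff means cut at S783, F1414. After flipping Y the toolpath is (38.89,163.06) → (79.26,163.06) → (79.26,90.42) → (38.89,90.42) → (38.89,163.06), returning to the start.

Shape 3 is a regular polygon drawn with `<polygon>`. Its stroke #000000 means score at S420, F2241. After flipping Y the toolpath is (44.66,94.56) → (67.48,91.03) → (78.95,70.99) → (70.44,49.53) → (48.35,42.80) → (29.32,55.88) → (27.68,78.91) → (44.66,94.56), returning to the start.

Shape 4 is a regular polygon drawn with `<polygon>`. Its stroke #000000 means score at S420, F2241. After flipping Y the toolpath is (178.58,24.10) → (179.03,31.02) → (184.71,34.98) → (191.34,33.01) → (193.94,26.59) → (190.55,20.56) → (183.71,19.45) → (178.58,24.10), returning to the start.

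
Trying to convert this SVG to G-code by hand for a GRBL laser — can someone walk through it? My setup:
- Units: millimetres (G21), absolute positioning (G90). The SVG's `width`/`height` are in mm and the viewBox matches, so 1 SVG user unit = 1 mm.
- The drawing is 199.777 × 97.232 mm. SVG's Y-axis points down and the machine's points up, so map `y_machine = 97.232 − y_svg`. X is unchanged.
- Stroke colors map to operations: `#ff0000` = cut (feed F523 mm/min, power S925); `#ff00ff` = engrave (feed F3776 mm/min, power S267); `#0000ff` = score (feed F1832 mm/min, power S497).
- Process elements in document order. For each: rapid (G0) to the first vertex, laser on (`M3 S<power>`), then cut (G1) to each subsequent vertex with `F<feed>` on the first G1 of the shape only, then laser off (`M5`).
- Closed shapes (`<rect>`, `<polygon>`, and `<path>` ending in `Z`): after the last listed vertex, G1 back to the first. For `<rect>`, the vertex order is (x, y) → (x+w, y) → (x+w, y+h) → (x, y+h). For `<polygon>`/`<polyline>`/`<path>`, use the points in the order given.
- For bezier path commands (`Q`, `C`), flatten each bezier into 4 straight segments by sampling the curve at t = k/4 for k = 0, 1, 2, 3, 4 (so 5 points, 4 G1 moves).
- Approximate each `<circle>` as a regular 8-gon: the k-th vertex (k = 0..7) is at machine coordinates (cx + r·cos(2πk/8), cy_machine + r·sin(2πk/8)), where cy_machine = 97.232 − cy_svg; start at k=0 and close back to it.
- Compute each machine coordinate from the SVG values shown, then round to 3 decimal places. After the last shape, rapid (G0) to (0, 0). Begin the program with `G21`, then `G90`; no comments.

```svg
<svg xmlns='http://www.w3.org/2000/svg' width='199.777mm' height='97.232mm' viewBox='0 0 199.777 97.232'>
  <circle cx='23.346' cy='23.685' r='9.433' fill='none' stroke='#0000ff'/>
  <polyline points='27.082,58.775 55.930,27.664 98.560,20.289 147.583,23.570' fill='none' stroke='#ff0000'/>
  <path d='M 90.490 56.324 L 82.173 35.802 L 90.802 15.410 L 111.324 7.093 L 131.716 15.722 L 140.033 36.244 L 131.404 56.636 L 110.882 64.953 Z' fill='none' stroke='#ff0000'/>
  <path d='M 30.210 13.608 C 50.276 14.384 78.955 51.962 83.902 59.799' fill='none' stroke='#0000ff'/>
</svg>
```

G21
G90
G0 X32.779 Y73.547
M3 S497
G1 X30.016 Y80.217 F1832
G1 X23.346 Y82.980
G1 X16.676 Y80.217
G1 X13.913 Y73.547
G1 X16.676 Y66.877
G1 X23.346 Y64.114
G1 X30.016 Y66.877
G1 X32.779 Y73.547
M5
G0 X27.082 Y38.457
M3 S925
G1 X55.930 Y69.568 F523
G1 X98.560 Y76.943
G1 X147.583 Y73.662
M5
G0 X90.490 Y40.908
M3 S925
G1 X82.173 Y61.430 F523
G1 X90.802 Y81.822
G1 X111.324 Y90.139
G1 X131.716 Y81.510
G1 X140.033 Y60.988
G1 X131.404 Y40.596
G1 X110.882 Y32.279
G1 X90.490 Y40.908
M5
G0 X30.210 Y83.624
M3 S497
G1 X46.369 Y77.181 F1832
G1 X62.726 Y63.176
G1 X76.247 Y47.847
G1 X83.902 Y37.433
M5
G0 X0.000 Y0.000

Since the viewBox matches the mm dimensions, user units are millimetres directly. The only transform is the Y-flip y_m = 97.232 − y_svg.

Shape 1 is a circle drawn with `<circle>`. Its stroke #0000ff means score at S497, F1832. After flipping Y the toolpath is (32.779,73.547) → (30.016,80.217) → (23.346,82.980) → (16.676,80.217) → (13.913,73.547) → (16.676,66.877) → (23.346,64.114) → (30.016,66.877) → (32.779,73.547), returning to the start.

Shape 2 is a open polyline drawn with `<polyline>`. Its stroke #ff0000 means cut at S925, F523. After flipping Y the toolpath is (27.082,38.457) → (55.930,69.568) → (98.560,76.943) → (147.583,73.662).

Shape 3 is a regular polygon drawn with `<path>`. Its stroke #ff0000 means cut at S925, F523. After flipping Y the toolpath is (90.490,40.908) → (82.173,61.430) → (90.802,81.822) → (111.324,90.139) → (131.716,81.510) → (140.033,60.988) → (131.404,40.596) → (110.882,32.279) → (90.490,40.908), returning to the start.

Shape 4 is a cubic bezier drawn with `<path>`. Its stroke #0000ff means score at S497, F1832. After flipping Y the toolpath is (30.210,83.624) → (46.369,77.181) → (62.726,63.176) → (76.247,47.847) → (83.902,37.433).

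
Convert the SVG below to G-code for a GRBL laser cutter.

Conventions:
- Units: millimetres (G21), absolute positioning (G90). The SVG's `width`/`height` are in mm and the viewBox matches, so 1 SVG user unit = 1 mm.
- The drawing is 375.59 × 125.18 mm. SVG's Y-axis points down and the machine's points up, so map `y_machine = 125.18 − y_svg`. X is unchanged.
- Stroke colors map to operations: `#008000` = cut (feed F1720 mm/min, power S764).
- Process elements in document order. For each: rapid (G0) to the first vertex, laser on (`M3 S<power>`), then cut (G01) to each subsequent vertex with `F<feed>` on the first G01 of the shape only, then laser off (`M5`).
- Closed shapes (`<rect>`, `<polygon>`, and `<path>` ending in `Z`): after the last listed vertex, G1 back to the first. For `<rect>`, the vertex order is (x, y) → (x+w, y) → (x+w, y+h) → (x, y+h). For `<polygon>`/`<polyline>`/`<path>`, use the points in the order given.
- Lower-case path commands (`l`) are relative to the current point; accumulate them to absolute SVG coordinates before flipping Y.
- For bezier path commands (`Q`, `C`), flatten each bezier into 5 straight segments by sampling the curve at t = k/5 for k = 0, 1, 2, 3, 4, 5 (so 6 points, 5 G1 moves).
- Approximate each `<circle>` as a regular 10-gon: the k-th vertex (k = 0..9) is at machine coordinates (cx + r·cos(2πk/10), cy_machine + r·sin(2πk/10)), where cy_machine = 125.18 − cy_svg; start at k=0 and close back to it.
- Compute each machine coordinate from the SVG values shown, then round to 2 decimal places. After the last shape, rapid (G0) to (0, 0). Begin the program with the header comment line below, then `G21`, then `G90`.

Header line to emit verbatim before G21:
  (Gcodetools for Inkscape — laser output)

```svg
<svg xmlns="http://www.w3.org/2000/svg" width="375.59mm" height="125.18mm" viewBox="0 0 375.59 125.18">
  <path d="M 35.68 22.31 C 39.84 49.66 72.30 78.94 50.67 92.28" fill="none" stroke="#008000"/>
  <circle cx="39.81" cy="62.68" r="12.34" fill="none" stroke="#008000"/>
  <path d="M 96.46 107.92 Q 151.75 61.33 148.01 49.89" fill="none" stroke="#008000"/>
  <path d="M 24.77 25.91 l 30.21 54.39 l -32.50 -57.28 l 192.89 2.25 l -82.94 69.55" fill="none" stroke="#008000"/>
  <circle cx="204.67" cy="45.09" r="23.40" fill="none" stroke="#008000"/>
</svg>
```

(Gcodetools for Inkscape — laser output)
G21
G90
G0 X35.68 Y102.87
M3 S764
G01 X40.91 Y86.37 F1720
G01 X48.98 Y70.27
G01 X55.94 Y55.42
G01 X57.82 Y42.67
G01 X50.67 Y32.90
M5
G0 X52.15 Y62.50
M3 S764
G01 X49.79 Y69.75 F1720
G01 X43.62 Y74.24
G01 X36.00 Y74.24
G01 X29.83 Y69.75
G01 X27.47 Y62.50
G01 X29.83 Y55.25
G01 X36.00 Y50.76
G01 X43.62 Y50.76
G01 X49.79 Y55.25
G01 X52.15 Y62.50
M5
G0 X96.46 Y17.26
M3 S764
G01 X116.21 Y34.49 F1720
G01 X131.25 Y48.91
G01 X141.56 Y60.51
G01 X147.14 Y69.31
G01 X148.01 Y75.29
M5
G0 X24.77 Y99.27
M3 S764
G01 X54.98 Y44.88 F1720
G01 X22.48 Y102.16
G01 X215.37 Y99.91
G01 X132.43 Y30.36
M5
G0 X228.07 Y80.09
M3 S764
G01 X223.60 Y93.84 F1720
G01 X211.90 Y102.34
G01 X197.44 Y102.34
G01 X185.74 Y93.84
G01 X181.27 Y80.09
G01 X185.74 Y66.34
G01 X197.44 Y57.84
G01 X211.90 Y57.84
G01 X223.60 Y66.34
G01 X228.07 Y80.09
M5
G0 X0.00 Y0.00

Since the viewBox matches the mm dimensions, user units are millimetres directly. The only transform is the Y-flip y_m = 125.18 − y_svg.

Shape 1 is a cubic bezier drawn with `<path>`. Its stroke #008000 means cut at S764, F1720. After flipping Y the toolpath is (35.68,102.87) → (40.91,86.37) → (48.98,70.27) → (55.94,55.42) → (57.82,42.67) → (50.67,32.90).

Shape 2 is a circle drawn with `<circle>`. Its stroke #008000 means cut at S764, F1720. After flipping Y the toolpath is (52.15,62.50) → (49.79,69.75) → (43.62,74.24) → (36.00,74.24) → (29.83,69.75) → (27.47,62.50) → (29.83,55.25) → (36.00,50.76) → (43.62,50.76) → (49.79,55.25) → (52.15,62.50), returning to the start.

Shape 3 is a quadratic bezier drawn with `<path>`. Its stroke #008000 means cut at S764, F1720. After flipping Y the toolpath is (96.46,17.26) → (116.21,34.49) → (131.25,48.91) → (141.56,60.51) → (147.14,69.31) → (148.01,75.29).

Shape 4 is a open polyline drawn with `<path>`. Its stroke #008000 means cut at S764, F1720. After flipping Y the toolpath is (24.77,99.27) → (54.98,44.88) → (22.48,102.16) → (215.37,99.91) → (132.43,30.36).

Shape 5 is a circle drawn with `<circle>`. Its stroke #008000 means cut at S764, F1720. After flipping Y the toolpath is (228.07,80.09) → (223.60,93.84) → (211.90,102.34) → (197.44,102.34) → (185.74,93.84) → (181.27,80.09) → (185.74,66.34) → (197.44,57.84) → (211.90,57.84) → (223.60,66.34) → (228.07,80.09), returning to the start.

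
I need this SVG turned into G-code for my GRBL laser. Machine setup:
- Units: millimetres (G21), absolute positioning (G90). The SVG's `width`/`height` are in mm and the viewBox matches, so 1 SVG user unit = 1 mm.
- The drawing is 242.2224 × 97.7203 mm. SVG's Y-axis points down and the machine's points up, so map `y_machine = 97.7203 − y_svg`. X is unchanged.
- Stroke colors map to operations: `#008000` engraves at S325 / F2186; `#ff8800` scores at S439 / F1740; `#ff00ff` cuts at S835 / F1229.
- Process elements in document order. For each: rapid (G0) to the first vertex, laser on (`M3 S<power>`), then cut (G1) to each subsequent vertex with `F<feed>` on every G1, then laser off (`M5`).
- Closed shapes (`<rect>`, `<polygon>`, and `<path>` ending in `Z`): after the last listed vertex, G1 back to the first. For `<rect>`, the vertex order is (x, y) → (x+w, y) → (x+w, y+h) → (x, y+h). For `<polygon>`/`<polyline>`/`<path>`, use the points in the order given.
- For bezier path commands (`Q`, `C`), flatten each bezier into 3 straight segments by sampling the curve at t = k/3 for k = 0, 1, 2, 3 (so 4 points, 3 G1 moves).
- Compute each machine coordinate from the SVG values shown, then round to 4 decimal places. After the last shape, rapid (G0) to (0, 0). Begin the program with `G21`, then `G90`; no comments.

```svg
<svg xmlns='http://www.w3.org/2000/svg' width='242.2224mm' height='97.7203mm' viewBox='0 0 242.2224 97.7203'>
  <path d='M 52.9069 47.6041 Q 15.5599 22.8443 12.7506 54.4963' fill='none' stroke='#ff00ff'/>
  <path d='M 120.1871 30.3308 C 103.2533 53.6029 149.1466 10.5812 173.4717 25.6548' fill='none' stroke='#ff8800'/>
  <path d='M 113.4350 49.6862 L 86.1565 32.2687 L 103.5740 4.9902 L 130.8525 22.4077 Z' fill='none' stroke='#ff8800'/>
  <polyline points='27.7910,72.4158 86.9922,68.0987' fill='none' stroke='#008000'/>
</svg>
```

G21
G90
G0 X52.9069 Y50.1162
M3 S835
G1 X31.8464 Y60.3548 F1229
G1 X18.4610 Y58.0574 F1229
G1 X12.7506 Y43.2240 F1229
M5
G0 X120.1871 Y67.3895
M3 S439
G1 X121.0699 Y61.6083 F1740
G1 X145.0830 Y72.3810 F1740
G1 X173.4717 Y72.0655 F1740
M5
G0 X113.4350 Y48.0341
M3 S439
G1 X86.1565 Y65.4516 F1740
G1 X103.5740 Y92.7301 F1740
G1 X130.8525 Y75.3126 F1740
G1 X113.4350 Y48.0341 F1740
M5
G0 X27.7910 Y25.3045
M3 S325
G1 X86.9922 Y29.6216 F2186
M5
G0 X0.0000 Y0.0000

Since the viewBox matches the mm dimensions, user units are millimetres directly. The only transform is the Y-flip y_m = 97.7203 − y_svg.

Shape 1 is a quadratic bezier drawn with `<path>`. Its stroke #ff00ff means cut at S835, F1229. After flipping Y the toolpath is (52.9069,50.1162) → (31.8464,60.3548) → (18.4610,58.0574) → (12.7506,43.2240).

Shape 2 is a cubic bezier drawn with `<path>`. Its stroke #ff8800 means score at S439, F1740. After flipping Y the toolpath is (120.1871,67.3895) → (121.0699,61.6083) → (145.0830,72.3810) → (173.4717,72.0655).

Shape 3 is a regular polygon drawn with `<path>`. Its stroke #ff8800 means score at S439, F1740. After flipping Y the toolpath is (113.4350,48.0341) → (86.1565,65.4516) → (103.5740,92.7301) → (130.8525,75.3126) → (113.4350,48.0341), returning to the start.

Shape 4 is a line segment drawn with `<polyline>`. Its stroke #008000 means engrave at S325, F2186. After flipping Y the toolpath is (27.7910,25.3045) → (86.9922,29.6216).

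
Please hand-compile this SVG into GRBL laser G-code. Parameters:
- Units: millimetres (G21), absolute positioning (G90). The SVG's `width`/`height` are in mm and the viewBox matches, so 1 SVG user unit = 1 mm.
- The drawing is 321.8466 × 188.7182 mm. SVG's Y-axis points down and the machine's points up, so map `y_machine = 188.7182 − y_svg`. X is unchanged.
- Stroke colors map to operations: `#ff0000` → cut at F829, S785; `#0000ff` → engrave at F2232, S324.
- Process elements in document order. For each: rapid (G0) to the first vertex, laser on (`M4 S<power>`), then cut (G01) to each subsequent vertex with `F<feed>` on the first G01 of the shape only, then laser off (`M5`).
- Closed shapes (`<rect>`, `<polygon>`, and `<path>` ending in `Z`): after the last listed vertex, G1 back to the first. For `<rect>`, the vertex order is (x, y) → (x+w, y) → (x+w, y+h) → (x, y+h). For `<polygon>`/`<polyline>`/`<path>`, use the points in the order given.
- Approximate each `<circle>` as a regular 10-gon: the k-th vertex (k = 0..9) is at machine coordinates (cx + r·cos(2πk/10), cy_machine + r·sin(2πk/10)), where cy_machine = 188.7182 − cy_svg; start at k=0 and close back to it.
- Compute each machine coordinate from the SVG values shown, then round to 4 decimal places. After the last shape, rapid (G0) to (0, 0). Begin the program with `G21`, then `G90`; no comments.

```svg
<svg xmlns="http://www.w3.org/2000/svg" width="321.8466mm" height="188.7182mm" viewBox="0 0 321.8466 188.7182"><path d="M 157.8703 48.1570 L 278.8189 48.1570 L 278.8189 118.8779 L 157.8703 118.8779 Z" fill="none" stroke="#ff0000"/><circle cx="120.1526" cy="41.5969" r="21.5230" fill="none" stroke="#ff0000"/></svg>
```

1 u = 1 mm; y_m = 188.7182 − y.

[1] `<path>` rectangle, #ff0000→cut S785 F829: (157.8703,140.5612) → (278.8189,140.5612) → (278.8189,69.8403) → (157.8703,69.8403) → (157.8703,140.5612) (closed)

[2] `<circle>` circle, #ff0000→cut S785 F829: (141.6756,147.1213) → (137.5651,159.7722) → (126.8036,167.5909) → (113.5016,167.5909) → (102.7401,159.7722) → (98.6296,147.1213) → (102.7401,134.4704) → (113.5016,126.6517) → (126.8036,126.6517) → (137.5651,134.4704) → (141.6756,147.1213) (closed)

G21
G90
G0 X157.8703 Y140.5612
M4 S785
G01 X278.8189 Y140.5612 F829
G01 X278.8189 Y69.8403
G01 X157.8703 Y69.8403
G01 X157.8703 Y140.5612
M5
G0 X141.6756 Y147.1213
M4 S785
G01 X137.5651 Y159.7722 F829
G01 X126.8036 Y167.5909
G01 X113.5016 Y167.5909
G01 X102.7401 Y159.7722
G01 X98.6296 Y147.1213
G01 X102.7401 Y134.4704
G01 X113.5016 Y126.6517
G01 X126.8036 Y126.6517
G01 X137.5651 Y134.4704
G01 X141.6756 Y147.1213
M5
G0 X0.0000 Y0.0000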